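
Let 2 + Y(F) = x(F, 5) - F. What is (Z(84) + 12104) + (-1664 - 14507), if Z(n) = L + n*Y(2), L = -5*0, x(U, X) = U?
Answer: -4235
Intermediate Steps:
L = 0
Y(F) = -2 (Y(F) = -2 + (F - F) = -2 + 0 = -2)
Z(n) = -2*n (Z(n) = 0 + n*(-2) = 0 - 2*n = -2*n)
(Z(84) + 12104) + (-1664 - 14507) = (-2*84 + 12104) + (-1664 - 14507) = (-168 + 12104) - 16171 = 11936 - 16171 = -4235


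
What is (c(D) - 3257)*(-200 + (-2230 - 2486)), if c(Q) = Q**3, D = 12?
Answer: 7516564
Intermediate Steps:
(c(D) - 3257)*(-200 + (-2230 - 2486)) = (12**3 - 3257)*(-200 + (-2230 - 2486)) = (1728 - 3257)*(-200 - 4716) = -1529*(-4916) = 7516564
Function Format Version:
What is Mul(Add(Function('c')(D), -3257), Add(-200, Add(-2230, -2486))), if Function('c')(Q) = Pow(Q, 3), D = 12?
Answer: 7516564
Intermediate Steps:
Mul(Add(Function('c')(D), -3257), Add(-200, Add(-2230, -2486))) = Mul(Add(Pow(12, 3), -3257), Add(-200, Add(-2230, -2486))) = Mul(Add(1728, -3257), Add(-200, -4716)) = Mul(-1529, -4916) = 7516564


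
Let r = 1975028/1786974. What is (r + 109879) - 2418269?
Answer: -2062515468416/893487 ≈ -2.3084e+6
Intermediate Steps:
r = 987514/893487 (r = 1975028*(1/1786974) = 987514/893487 ≈ 1.1052)
(r + 109879) - 2418269 = (987514/893487 + 109879) - 2418269 = 98176445587/893487 - 2418269 = -2062515468416/893487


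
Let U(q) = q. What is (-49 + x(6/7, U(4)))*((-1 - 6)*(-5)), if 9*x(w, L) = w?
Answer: -5135/3 ≈ -1711.7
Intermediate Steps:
x(w, L) = w/9
(-49 + x(6/7, U(4)))*((-1 - 6)*(-5)) = (-49 + (6/7)/9)*((-1 - 6)*(-5)) = (-49 + (6*(⅐))/9)*(-7*(-5)) = (-49 + (⅑)*(6/7))*35 = (-49 + 2/21)*35 = -1027/21*35 = -5135/3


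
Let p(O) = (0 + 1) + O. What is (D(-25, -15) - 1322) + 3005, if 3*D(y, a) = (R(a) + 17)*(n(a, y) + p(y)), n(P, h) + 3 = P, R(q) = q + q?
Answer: 1865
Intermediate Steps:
R(q) = 2*q
n(P, h) = -3 + P
p(O) = 1 + O
D(y, a) = (17 + 2*a)*(-2 + a + y)/3 (D(y, a) = ((2*a + 17)*((-3 + a) + (1 + y)))/3 = ((17 + 2*a)*(-2 + a + y))/3 = (17 + 2*a)*(-2 + a + y)/3)
(D(-25, -15) - 1322) + 3005 = ((-34/3 + (⅔)*(-15)² + (13/3)*(-15) + (17/3)*(-25) + (⅔)*(-15)*(-25)) - 1322) + 3005 = ((-34/3 + (⅔)*225 - 65 - 425/3 + 250) - 1322) + 3005 = ((-34/3 + 150 - 65 - 425/3 + 250) - 1322) + 3005 = (182 - 1322) + 3005 = -1140 + 3005 = 1865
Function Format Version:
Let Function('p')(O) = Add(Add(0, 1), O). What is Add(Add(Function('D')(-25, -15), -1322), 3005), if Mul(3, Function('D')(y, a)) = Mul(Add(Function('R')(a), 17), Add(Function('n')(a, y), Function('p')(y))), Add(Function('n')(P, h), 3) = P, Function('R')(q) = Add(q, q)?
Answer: 1865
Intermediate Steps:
Function('R')(q) = Mul(2, q)
Function('n')(P, h) = Add(-3, P)
Function('p')(O) = Add(1, O)
Function('D')(y, a) = Mul(Rational(1, 3), Add(17, Mul(2, a)), Add(-2, a, y)) (Function('D')(y, a) = Mul(Rational(1, 3), Mul(Add(Mul(2, a), 17), Add(Add(-3, a), Add(1, y)))) = Mul(Rational(1, 3), Mul(Add(17, Mul(2, a)), Add(-2, a, y))) = Mul(Rational(1, 3), Add(17, Mul(2, a)), Add(-2, a, y)))
Add(Add(Function('D')(-25, -15), -1322), 3005) = Add(Add(Add(Rational(-34, 3), Mul(Rational(2, 3), Pow(-15, 2)), Mul(Rational(13, 3), -15), Mul(Rational(17, 3), -25), Mul(Rational(2, 3), -15, -25)), -1322), 3005) = Add(Add(Add(Rational(-34, 3), Mul(Rational(2, 3), 225), -65, Rational(-425, 3), 250), -1322), 3005) = Add(Add(Add(Rational(-34, 3), 150, -65, Rational(-425, 3), 250), -1322), 3005) = Add(Add(182, -1322), 3005) = Add(-1140, 3005) = 1865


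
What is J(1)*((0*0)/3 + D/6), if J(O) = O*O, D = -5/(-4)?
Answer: 5/24 ≈ 0.20833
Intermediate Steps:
D = 5/4 (D = -5*(-1/4) = 5/4 ≈ 1.2500)
J(O) = O**2
J(1)*((0*0)/3 + D/6) = 1**2*((0*0)/3 + (5/4)/6) = 1*(0*(1/3) + (5/4)*(1/6)) = 1*(0 + 5/24) = 1*(5/24) = 5/24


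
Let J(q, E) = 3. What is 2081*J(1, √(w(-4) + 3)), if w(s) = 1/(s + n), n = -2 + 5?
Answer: 6243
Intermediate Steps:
n = 3
w(s) = 1/(3 + s) (w(s) = 1/(s + 3) = 1/(3 + s))
2081*J(1, √(w(-4) + 3)) = 2081*3 = 6243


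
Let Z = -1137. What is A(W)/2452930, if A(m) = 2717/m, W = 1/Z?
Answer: -3089229/2452930 ≈ -1.2594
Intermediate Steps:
W = -1/1137 (W = 1/(-1137) = -1/1137 ≈ -0.00087951)
A(W)/2452930 = (2717/(-1/1137))/2452930 = (2717*(-1137))*(1/2452930) = -3089229*1/2452930 = -3089229/2452930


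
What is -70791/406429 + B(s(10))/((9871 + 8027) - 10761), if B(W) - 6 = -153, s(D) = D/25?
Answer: -188326810/966894591 ≈ -0.19477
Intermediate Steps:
s(D) = D/25 (s(D) = D*(1/25) = D/25)
B(W) = -147 (B(W) = 6 - 153 = -147)
-70791/406429 + B(s(10))/((9871 + 8027) - 10761) = -70791/406429 - 147/((9871 + 8027) - 10761) = -70791*1/406429 - 147/(17898 - 10761) = -70791/406429 - 147/7137 = -70791/406429 - 147*1/7137 = -70791/406429 - 49/2379 = -188326810/966894591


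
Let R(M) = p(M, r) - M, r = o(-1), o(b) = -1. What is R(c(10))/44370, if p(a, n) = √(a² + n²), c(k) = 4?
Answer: -2/22185 + √17/44370 ≈ 2.7745e-6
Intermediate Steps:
r = -1
R(M) = √(1 + M²) - M (R(M) = √(M² + (-1)²) - M = √(M² + 1) - M = √(1 + M²) - M)
R(c(10))/44370 = (√(1 + 4²) - 1*4)/44370 = (√(1 + 16) - 4)*(1/44370) = (√17 - 4)*(1/44370) = (-4 + √17)*(1/44370) = -2/22185 + √17/44370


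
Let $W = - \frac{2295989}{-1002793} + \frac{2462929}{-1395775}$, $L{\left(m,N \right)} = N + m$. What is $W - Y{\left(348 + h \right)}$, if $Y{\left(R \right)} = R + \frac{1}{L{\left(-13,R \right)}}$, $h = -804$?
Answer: $\frac{299685808484337257}{656446824400675} \approx 456.53$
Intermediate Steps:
$W = \frac{734876085778}{1399673399575}$ ($W = \left(-2295989\right) \left(- \frac{1}{1002793}\right) + 2462929 \left(- \frac{1}{1395775}\right) = \frac{2295989}{1002793} - \frac{2462929}{1395775} = \frac{734876085778}{1399673399575} \approx 0.52503$)
$Y{\left(R \right)} = R + \frac{1}{-13 + R}$ ($Y{\left(R \right)} = R + \frac{1}{R - 13} = R + \frac{1}{-13 + R}$)
$W - Y{\left(348 + h \right)} = \frac{734876085778}{1399673399575} - \frac{1 + \left(348 - 804\right) \left(-13 + \left(348 - 804\right)\right)}{-13 + \left(348 - 804\right)} = \frac{734876085778}{1399673399575} - \frac{1 - 456 \left(-13 - 456\right)}{-13 - 456} = \frac{734876085778}{1399673399575} - \frac{1 - -213864}{-469} = \frac{734876085778}{1399673399575} - - \frac{1 + 213864}{469} = \frac{734876085778}{1399673399575} - \left(- \frac{1}{469}\right) 213865 = \frac{734876085778}{1399673399575} - - \frac{213865}{469} = \frac{734876085778}{1399673399575} + \frac{213865}{469} = \frac{299685808484337257}{656446824400675}$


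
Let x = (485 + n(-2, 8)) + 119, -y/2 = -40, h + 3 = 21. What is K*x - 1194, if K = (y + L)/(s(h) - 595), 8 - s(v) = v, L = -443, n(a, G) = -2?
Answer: -4164/5 ≈ -832.80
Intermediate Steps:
h = 18 (h = -3 + 21 = 18)
y = 80 (y = -2*(-40) = 80)
s(v) = 8 - v
x = 602 (x = (485 - 2) + 119 = 483 + 119 = 602)
K = ⅗ (K = (80 - 443)/((8 - 1*18) - 595) = -363/((8 - 18) - 595) = -363/(-10 - 595) = -363/(-605) = -363*(-1/605) = ⅗ ≈ 0.60000)
K*x - 1194 = (⅗)*602 - 1194 = 1806/5 - 1194 = -4164/5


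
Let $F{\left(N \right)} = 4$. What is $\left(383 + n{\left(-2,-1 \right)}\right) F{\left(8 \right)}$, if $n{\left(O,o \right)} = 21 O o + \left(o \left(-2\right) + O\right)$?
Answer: $1700$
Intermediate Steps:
$n{\left(O,o \right)} = O - 2 o + 21 O o$ ($n{\left(O,o \right)} = 21 O o + \left(- 2 o + O\right) = 21 O o + \left(O - 2 o\right) = O - 2 o + 21 O o$)
$\left(383 + n{\left(-2,-1 \right)}\right) F{\left(8 \right)} = \left(383 - -42\right) 4 = \left(383 + \left(-2 + 2 + 42\right)\right) 4 = \left(383 + 42\right) 4 = 425 \cdot 4 = 1700$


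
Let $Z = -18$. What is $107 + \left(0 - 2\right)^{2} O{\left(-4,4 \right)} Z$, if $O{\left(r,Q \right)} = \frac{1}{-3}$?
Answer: $131$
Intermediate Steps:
$O{\left(r,Q \right)} = - \frac{1}{3}$
$107 + \left(0 - 2\right)^{2} O{\left(-4,4 \right)} Z = 107 + \left(0 - 2\right)^{2} \left(- \frac{1}{3}\right) \left(-18\right) = 107 + \left(-2\right)^{2} \left(- \frac{1}{3}\right) \left(-18\right) = 107 + 4 \left(- \frac{1}{3}\right) \left(-18\right) = 107 - -24 = 107 + 24 = 131$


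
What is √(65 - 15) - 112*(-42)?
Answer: 4704 + 5*√2 ≈ 4711.1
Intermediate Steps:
√(65 - 15) - 112*(-42) = √50 + 4704 = 5*√2 + 4704 = 4704 + 5*√2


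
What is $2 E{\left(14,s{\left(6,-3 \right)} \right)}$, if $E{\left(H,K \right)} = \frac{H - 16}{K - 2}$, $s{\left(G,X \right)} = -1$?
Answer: $\frac{4}{3} \approx 1.3333$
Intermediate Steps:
$E{\left(H,K \right)} = \frac{-16 + H}{-2 + K}$
$2 E{\left(14,s{\left(6,-3 \right)} \right)} = 2 \frac{-16 + 14}{-2 - 1} = 2 \frac{1}{-3} \left(-2\right) = 2 \left(\left(- \frac{1}{3}\right) \left(-2\right)\right) = 2 \cdot \frac{2}{3} = \frac{4}{3}$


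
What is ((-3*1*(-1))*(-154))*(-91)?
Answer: 42042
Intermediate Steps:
((-3*1*(-1))*(-154))*(-91) = (-3*(-1)*(-154))*(-91) = (3*(-154))*(-91) = -462*(-91) = 42042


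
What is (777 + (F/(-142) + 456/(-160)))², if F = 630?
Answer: 1194633698049/2016400 ≈ 5.9246e+5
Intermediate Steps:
(777 + (F/(-142) + 456/(-160)))² = (777 + (630/(-142) + 456/(-160)))² = (777 + (630*(-1/142) + 456*(-1/160)))² = (777 + (-315/71 - 57/20))² = (777 - 10347/1420)² = (1092993/1420)² = 1194633698049/2016400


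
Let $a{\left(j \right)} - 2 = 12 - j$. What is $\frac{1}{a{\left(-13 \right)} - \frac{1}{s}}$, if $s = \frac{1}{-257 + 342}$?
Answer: $- \frac{1}{58} \approx -0.017241$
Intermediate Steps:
$s = \frac{1}{85} \approx 0.011765$
$a{\left(j \right)} = 14 - j$ ($a{\left(j \right)} = 2 - \left(-12 + j\right) = 14 - j$)
$\frac{1}{a{\left(-13 \right)} - \frac{1}{s}} = \frac{1}{\left(14 - -13\right) - \frac{1}{\frac{1}{85}}} = \frac{1}{\left(14 + 13\right) - 85} = \frac{1}{27 - 85} = \frac{1}{-58} = - \frac{1}{58}$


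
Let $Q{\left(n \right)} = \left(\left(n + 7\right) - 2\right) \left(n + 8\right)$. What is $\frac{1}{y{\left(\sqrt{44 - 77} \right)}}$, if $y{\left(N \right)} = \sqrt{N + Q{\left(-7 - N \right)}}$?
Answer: $\frac{1}{\sqrt{-35 + 2 i \sqrt{33}}} \approx 0.02602 - 0.16269 i$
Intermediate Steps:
$Q{\left(n \right)} = \left(5 + n\right) \left(8 + n\right)$ ($Q{\left(n \right)} = \left(\left(7 + n\right) - 2\right) \left(8 + n\right) = \left(5 + n\right) \left(8 + n\right)$)
$y{\left(N \right)} = \sqrt{-51 + \left(-7 - N\right)^{2} - 12 N}$ ($y{\left(N \right)} = \sqrt{N + \left(40 + \left(-7 - N\right)^{2} + 13 \left(-7 - N\right)\right)} = \sqrt{N + \left(40 + \left(-7 - N\right)^{2} - \left(91 + 13 N\right)\right)} = \sqrt{N - \left(51 - \left(-7 - N\right)^{2} + 13 N\right)} = \sqrt{-51 + \left(-7 - N\right)^{2} - 12 N}$)
$\frac{1}{y{\left(\sqrt{44 - 77} \right)}} = \frac{1}{\sqrt{-2 + \left(\sqrt{44 - 77}\right)^{2} + 2 \sqrt{44 - 77}}} = \frac{1}{\sqrt{-2 + \left(\sqrt{-33}\right)^{2} + 2 \sqrt{-33}}} = \frac{1}{\sqrt{-2 + \left(i \sqrt{33}\right)^{2} + 2 i \sqrt{33}}} = \frac{1}{\sqrt{-2 - 33 + 2 i \sqrt{33}}} = \frac{1}{\sqrt{-35 + 2 i \sqrt{33}}}$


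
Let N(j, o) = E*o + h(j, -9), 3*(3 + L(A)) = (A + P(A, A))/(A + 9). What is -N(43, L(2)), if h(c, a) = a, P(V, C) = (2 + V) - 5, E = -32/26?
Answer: 2293/429 ≈ 5.3450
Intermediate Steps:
E = -16/13 (E = -32*1/26 = -16/13 ≈ -1.2308)
P(V, C) = -3 + V
L(A) = -3 + (-3 + 2*A)/(3*(9 + A)) (L(A) = -3 + ((A + (-3 + A))/(A + 9))/3 = -3 + ((-3 + 2*A)/(9 + A))/3 = -3 + (-3 + 2*A)/(3*(9 + A)))
N(j, o) = -9 - 16*o/13 (N(j, o) = -16*o/13 - 9 = -9 - 16*o/13)
-N(43, L(2)) = -(-9 - 112*(-12 - 1*2)/(39*(9 + 2))) = -(-9 - 112*(-12 - 2)/(39*11)) = -(-9 - 112*(-14)/(39*11)) = -(-9 - 16/13*(-98/33)) = -(-9 + 1568/429) = -1*(-2293/429) = 2293/429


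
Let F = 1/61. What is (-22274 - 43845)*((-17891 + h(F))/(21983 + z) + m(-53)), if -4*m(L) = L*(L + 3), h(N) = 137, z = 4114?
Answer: 762881749309/17398 ≈ 4.3849e+7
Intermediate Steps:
F = 1/61 ≈ 0.016393
m(L) = -L*(3 + L)/4 (m(L) = -L*(L + 3)/4 = -L*(3 + L)/4)
(-22274 - 43845)*((-17891 + h(F))/(21983 + z) + m(-53)) = (-22274 - 43845)*((-17891 + 137)/(21983 + 4114) - ¼*(-53)*(3 - 53)) = -66119*(-17754/26097 - ¼*(-53)*(-50)) = -66119*(-17754*1/26097 - 1325/2) = -66119*(-5918/8699 - 1325/2) = -66119*(-11538011/17398) = 762881749309/17398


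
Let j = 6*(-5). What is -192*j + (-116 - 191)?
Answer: 5453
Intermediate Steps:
j = -30
-192*j + (-116 - 191) = -192*(-30) + (-116 - 191) = 5760 - 307 = 5453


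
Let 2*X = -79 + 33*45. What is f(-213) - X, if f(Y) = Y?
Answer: -916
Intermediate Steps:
X = 703 (X = (-79 + 33*45)/2 = (-79 + 1485)/2 = (½)*1406 = 703)
f(-213) - X = -213 - 1*703 = -213 - 703 = -916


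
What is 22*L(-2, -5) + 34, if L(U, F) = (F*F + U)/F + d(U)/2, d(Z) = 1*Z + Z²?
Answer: -226/5 ≈ -45.200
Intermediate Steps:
d(Z) = Z + Z²
L(U, F) = (U + F²)/F + U*(1 + U)/2 (L(U, F) = (F*F + U)/F + (U*(1 + U))/2 = (F² + U)/F + (U*(1 + U))*(½) = (U + F²)/F + U*(1 + U)/2)
22*L(-2, -5) + 34 = 22*(-5 + (½)*(-2) + (½)*(-2)² - 2/(-5)) + 34 = 22*(-5 - 1 + (½)*4 - 2*(-⅕)) + 34 = 22*(-5 - 1 + 2 + ⅖) + 34 = 22*(-18/5) + 34 = -396/5 + 34 = -226/5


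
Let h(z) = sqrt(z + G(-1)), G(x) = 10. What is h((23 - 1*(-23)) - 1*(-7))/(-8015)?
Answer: -3*sqrt(7)/8015 ≈ -0.00099030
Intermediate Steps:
h(z) = sqrt(10 + z) (h(z) = sqrt(z + 10) = sqrt(10 + z))
h((23 - 1*(-23)) - 1*(-7))/(-8015) = sqrt(10 + ((23 - 1*(-23)) - 1*(-7)))/(-8015) = sqrt(10 + ((23 + 23) + 7))*(-1/8015) = sqrt(10 + (46 + 7))*(-1/8015) = sqrt(10 + 53)*(-1/8015) = sqrt(63)*(-1/8015) = (3*sqrt(7))*(-1/8015) = -3*sqrt(7)/8015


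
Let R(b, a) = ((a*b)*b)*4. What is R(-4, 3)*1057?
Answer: 202944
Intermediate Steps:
R(b, a) = 4*a*b**2 (R(b, a) = (a*b**2)*4 = 4*a*b**2)
R(-4, 3)*1057 = (4*3*(-4)**2)*1057 = (4*3*16)*1057 = 192*1057 = 202944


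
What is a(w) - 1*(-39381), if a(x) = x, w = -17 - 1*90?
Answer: 39274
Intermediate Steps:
w = -107 (w = -17 - 90 = -107)
a(w) - 1*(-39381) = -107 - 1*(-39381) = -107 + 39381 = 39274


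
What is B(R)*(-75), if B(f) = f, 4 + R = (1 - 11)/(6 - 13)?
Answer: 1350/7 ≈ 192.86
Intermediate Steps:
R = -18/7 (R = -4 + (1 - 11)/(6 - 13) = -4 - 10/(-7) = -4 - 10*(-⅐) = -4 + 10/7 = -18/7 ≈ -2.5714)
B(R)*(-75) = -18/7*(-75) = 1350/7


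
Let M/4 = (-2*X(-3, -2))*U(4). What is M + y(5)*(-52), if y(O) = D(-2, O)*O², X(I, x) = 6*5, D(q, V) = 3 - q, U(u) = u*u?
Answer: -10340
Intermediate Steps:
U(u) = u²
X(I, x) = 30
M = -3840 (M = 4*(-2*30*4²) = 4*(-60*16) = 4*(-960) = -3840)
y(O) = 5*O² (y(O) = (3 - 1*(-2))*O² = (3 + 2)*O² = 5*O²)
M + y(5)*(-52) = -3840 + (5*5²)*(-52) = -3840 + (5*25)*(-52) = -3840 + 125*(-52) = -3840 - 6500 = -10340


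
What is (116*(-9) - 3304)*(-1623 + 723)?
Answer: 3913200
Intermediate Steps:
(116*(-9) - 3304)*(-1623 + 723) = (-1044 - 3304)*(-900) = -4348*(-900) = 3913200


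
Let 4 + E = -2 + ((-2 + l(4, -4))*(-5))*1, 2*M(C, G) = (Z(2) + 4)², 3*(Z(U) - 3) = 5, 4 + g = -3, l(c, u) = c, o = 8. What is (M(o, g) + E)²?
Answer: 37636/81 ≈ 464.64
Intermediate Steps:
g = -7 (g = -4 - 3 = -7)
Z(U) = 14/3 (Z(U) = 3 + (⅓)*5 = 3 + 5/3 = 14/3)
M(C, G) = 338/9 (M(C, G) = (14/3 + 4)²/2 = (26/3)²/2 = (½)*(676/9) = 338/9)
E = -16 (E = -4 + (-2 + ((-2 + 4)*(-5))*1) = -4 + (-2 + (2*(-5))*1) = -4 + (-2 - 10*1) = -4 + (-2 - 10) = -4 - 12 = -16)
(M(o, g) + E)² = (338/9 - 16)² = (194/9)² = 37636/81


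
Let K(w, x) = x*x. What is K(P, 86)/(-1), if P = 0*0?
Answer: -7396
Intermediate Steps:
P = 0
K(w, x) = x**2
K(P, 86)/(-1) = 86**2/(-1) = 7396*(-1) = -7396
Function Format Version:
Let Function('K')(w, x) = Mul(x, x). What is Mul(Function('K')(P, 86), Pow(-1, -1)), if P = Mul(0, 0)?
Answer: -7396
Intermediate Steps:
P = 0
Function('K')(w, x) = Pow(x, 2)
Mul(Function('K')(P, 86), Pow(-1, -1)) = Mul(Pow(86, 2), Pow(-1, -1)) = Mul(7396, -1) = -7396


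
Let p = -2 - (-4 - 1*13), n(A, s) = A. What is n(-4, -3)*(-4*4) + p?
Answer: 79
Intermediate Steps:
p = 15 (p = -2 - (-4 - 13) = -2 - 1*(-17) = -2 + 17 = 15)
n(-4, -3)*(-4*4) + p = -(-16)*4 + 15 = -4*(-16) + 15 = 64 + 15 = 79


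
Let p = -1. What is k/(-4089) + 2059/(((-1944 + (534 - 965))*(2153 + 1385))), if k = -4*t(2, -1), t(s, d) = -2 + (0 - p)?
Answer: -1449319/1184787750 ≈ -0.0012233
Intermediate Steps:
t(s, d) = -1 (t(s, d) = -2 + (0 - 1*(-1)) = -2 + (0 + 1) = -2 + 1 = -1)
k = 4 (k = -4*(-1) = 4)
k/(-4089) + 2059/(((-1944 + (534 - 965))*(2153 + 1385))) = 4/(-4089) + 2059/(((-1944 + (534 - 965))*(2153 + 1385))) = 4*(-1/4089) + 2059/(((-1944 - 431)*3538)) = -4/4089 + 2059/((-2375*3538)) = -4/4089 + 2059/(-8402750) = -4/4089 + 2059*(-1/8402750) = -4/4089 - 71/289750 = -1449319/1184787750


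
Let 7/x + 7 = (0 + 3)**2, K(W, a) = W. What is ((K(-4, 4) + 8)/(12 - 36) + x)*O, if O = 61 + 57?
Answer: 1180/3 ≈ 393.33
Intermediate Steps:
O = 118
x = 7/2 (x = 7/(-7 + (0 + 3)**2) = 7/(-7 + 3**2) = 7/(-7 + 9) = 7/2 ≈ 3.5000)
((K(-4, 4) + 8)/(12 - 36) + x)*O = ((-4 + 8)/(12 - 36) + 7/2)*118 = (4/(-24) + 7/2)*118 = (4*(-1/24) + 7/2)*118 = (-1/6 + 7/2)*118 = (10/3)*118 = 1180/3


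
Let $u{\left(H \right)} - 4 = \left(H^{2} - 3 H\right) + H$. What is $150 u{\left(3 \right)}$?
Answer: $1050$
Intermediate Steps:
$u{\left(H \right)} = 4 + H^{2} - 2 H$ ($u{\left(H \right)} = 4 + \left(\left(H^{2} - 3 H\right) + H\right) = 4 + \left(H^{2} - 2 H\right) = 4 + H^{2} - 2 H$)
$150 u{\left(3 \right)} = 150 \left(4 + 3^{2} - 6\right) = 150 \left(4 + 9 - 6\right) = 150 \cdot 7 = 1050$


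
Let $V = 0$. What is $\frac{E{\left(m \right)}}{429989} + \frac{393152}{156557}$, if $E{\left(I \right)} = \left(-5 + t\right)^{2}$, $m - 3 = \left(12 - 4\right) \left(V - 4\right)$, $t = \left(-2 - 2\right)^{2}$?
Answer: $\frac{169069978725}{67317787873} \approx 2.5115$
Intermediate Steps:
$t = 16$ ($t = \left(-4\right)^{2} = 16$)
$m = -29$ ($m = 3 + \left(12 - 4\right) \left(0 - 4\right) = 3 + 8 \left(-4\right) = 3 - 32 = -29$)
$E{\left(I \right)} = 121$ ($E{\left(I \right)} = \left(-5 + 16\right)^{2} = 11^{2} = 121$)
$\frac{E{\left(m \right)}}{429989} + \frac{393152}{156557} = \frac{121}{429989} + \frac{393152}{156557} = \frac{169069978725}{67317787873}$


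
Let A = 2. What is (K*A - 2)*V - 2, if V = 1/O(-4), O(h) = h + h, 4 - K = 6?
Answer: -5/4 ≈ -1.2500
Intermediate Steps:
K = -2 (K = 4 - 1*6 = 4 - 6 = -2)
O(h) = 2*h
V = -1/8 (V = 1/(2*(-4)) = 1/(-8) = -1/8 ≈ -0.12500)
(K*A - 2)*V - 2 = (-2*2 - 2)*(-1/8) - 2 = (-4 - 2)*(-1/8) - 2 = -6*(-1/8) - 2 = 3/4 - 2 = -5/4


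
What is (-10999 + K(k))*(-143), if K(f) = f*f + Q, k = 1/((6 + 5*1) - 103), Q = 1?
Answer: 13311451153/8464 ≈ 1.5727e+6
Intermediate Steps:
k = -1/92 (k = 1/((6 + 5) - 103) = 1/(11 - 103) = 1/(-92) = -1/92 ≈ -0.010870)
K(f) = 1 + f² (K(f) = f*f + 1 = f² + 1 = 1 + f²)
(-10999 + K(k))*(-143) = (-10999 + (1 + (-1/92)²))*(-143) = (-10999 + (1 + 1/8464))*(-143) = (-10999 + 8465/8464)*(-143) = -93087071/8464*(-143) = 13311451153/8464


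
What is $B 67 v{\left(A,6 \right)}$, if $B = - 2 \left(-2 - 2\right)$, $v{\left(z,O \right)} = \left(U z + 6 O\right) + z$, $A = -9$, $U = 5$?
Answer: $-9648$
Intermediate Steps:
$v{\left(z,O \right)} = 6 O + 6 z$ ($v{\left(z,O \right)} = \left(5 z + 6 O\right) + z = 6 O + 6 z$)
$B = 8$ ($B = \left(-2\right) \left(-4\right) = 8$)
$B 67 v{\left(A,6 \right)} = 8 \cdot 67 \left(6 \cdot 6 + 6 \left(-9\right)\right) = 536 \left(36 - 54\right) = 536 \left(-18\right) = -9648$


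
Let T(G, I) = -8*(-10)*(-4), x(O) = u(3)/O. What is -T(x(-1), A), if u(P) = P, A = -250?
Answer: 320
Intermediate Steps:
x(O) = 3/O
T(G, I) = -320 (T(G, I) = 80*(-4) = -320)
-T(x(-1), A) = -1*(-320) = 320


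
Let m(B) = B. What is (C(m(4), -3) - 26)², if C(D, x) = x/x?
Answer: 625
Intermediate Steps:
C(D, x) = 1
(C(m(4), -3) - 26)² = (1 - 26)² = (-25)² = 625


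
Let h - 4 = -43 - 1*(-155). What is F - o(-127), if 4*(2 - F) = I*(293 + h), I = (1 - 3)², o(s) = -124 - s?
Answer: -410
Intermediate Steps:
I = 4 (I = (-2)² = 4)
h = 116 (h = 4 + (-43 - 1*(-155)) = 4 + (-43 + 155) = 4 + 112 = 116)
F = -407 (F = 2 - (293 + 116) = 2 - 409 = -407)
F - o(-127) = -407 - (-124 - 1*(-127)) = -407 - (-124 + 127) = -407 - 1*3 = -407 - 3 = -410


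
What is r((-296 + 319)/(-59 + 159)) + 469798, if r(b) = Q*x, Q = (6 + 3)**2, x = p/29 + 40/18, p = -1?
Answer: 13629281/29 ≈ 4.6998e+5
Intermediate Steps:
x = 571/261 (x = -1/29 + 40/18 = -1*1/29 + 40*(1/18) = -1/29 + 20/9 = 571/261 ≈ 2.1877)
Q = 81 (Q = 9**2 = 81)
r(b) = 5139/29 (r(b) = 81*(571/261) = 5139/29)
r((-296 + 319)/(-59 + 159)) + 469798 = 5139/29 + 469798 = 13629281/29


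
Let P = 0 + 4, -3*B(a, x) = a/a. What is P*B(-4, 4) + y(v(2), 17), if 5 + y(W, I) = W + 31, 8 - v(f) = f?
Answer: 92/3 ≈ 30.667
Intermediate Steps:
B(a, x) = -⅓ (B(a, x) = -a/(3*a) = -⅓*1 = -⅓)
v(f) = 8 - f
y(W, I) = 26 + W (y(W, I) = -5 + (W + 31) = -5 + (31 + W) = 26 + W)
P = 4
P*B(-4, 4) + y(v(2), 17) = 4*(-⅓) + (26 + (8 - 1*2)) = -4/3 + (26 + (8 - 2)) = -4/3 + (26 + 6) = -4/3 + 32 = 92/3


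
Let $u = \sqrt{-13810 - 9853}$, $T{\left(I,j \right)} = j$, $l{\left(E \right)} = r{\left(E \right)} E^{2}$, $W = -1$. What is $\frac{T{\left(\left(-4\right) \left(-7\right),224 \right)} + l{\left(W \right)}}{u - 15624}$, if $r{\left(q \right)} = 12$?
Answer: $- \frac{3687264}{244133039} - \frac{236 i \sqrt{23663}}{244133039} \approx -0.015104 - 0.0001487 i$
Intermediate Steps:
$l{\left(E \right)} = 12 E^{2}$
$u = i \sqrt{23663}$ ($u = \sqrt{-23663} = i \sqrt{23663} \approx 153.83 i$)
$\frac{T{\left(\left(-4\right) \left(-7\right),224 \right)} + l{\left(W \right)}}{u - 15624} = \frac{224 + 12 \left(-1\right)^{2}}{i \sqrt{23663} - 15624} = \frac{224 + 12 \cdot 1}{-15624 + i \sqrt{23663}} = \frac{224 + 12}{-15624 + i \sqrt{23663}} = \frac{236}{-15624 + i \sqrt{23663}}$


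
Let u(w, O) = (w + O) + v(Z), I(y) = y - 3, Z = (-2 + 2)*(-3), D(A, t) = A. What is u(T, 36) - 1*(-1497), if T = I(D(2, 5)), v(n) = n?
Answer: 1532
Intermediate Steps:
Z = 0 (Z = 0*(-3) = 0)
I(y) = -3 + y
T = -1 (T = -3 + 2 = -1)
u(w, O) = O + w (u(w, O) = (w + O) + 0 = (O + w) + 0 = O + w)
u(T, 36) - 1*(-1497) = (36 - 1) - 1*(-1497) = 35 + 1497 = 1532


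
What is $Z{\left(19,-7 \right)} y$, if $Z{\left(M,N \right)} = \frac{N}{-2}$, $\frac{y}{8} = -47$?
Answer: $-1316$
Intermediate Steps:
$y = -376$ ($y = 8 \left(-47\right) = -376$)
$Z{\left(M,N \right)} = - \frac{N}{2}$ ($Z{\left(M,N \right)} = N \left(- \frac{1}{2}\right) = - \frac{N}{2}$)
$Z{\left(19,-7 \right)} y = \left(- \frac{1}{2}\right) \left(-7\right) \left(-376\right) = \frac{7}{2} \left(-376\right) = -1316$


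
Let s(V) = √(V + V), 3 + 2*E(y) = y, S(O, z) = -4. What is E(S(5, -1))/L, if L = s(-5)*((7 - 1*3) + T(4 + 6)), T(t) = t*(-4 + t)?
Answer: 7*I*√10/1280 ≈ 0.017294*I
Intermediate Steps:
E(y) = -3/2 + y/2
s(V) = √2*√V (s(V) = √(2*V) = √2*√V)
L = 64*I*√10 (L = (√2*√(-5))*((7 - 1*3) + (4 + 6)*(-4 + (4 + 6))) = (√2*(I*√5))*((7 - 3) + 10*(-4 + 10)) = (I*√10)*(4 + 10*6) = (I*√10)*(4 + 60) = (I*√10)*64 = 64*I*√10 ≈ 202.39*I)
E(S(5, -1))/L = (-3/2 + (½)*(-4))/((64*I*√10)) = (-3/2 - 2)*(-I*√10/640) = -(-7)*I*√10/1280 = 7*I*√10/1280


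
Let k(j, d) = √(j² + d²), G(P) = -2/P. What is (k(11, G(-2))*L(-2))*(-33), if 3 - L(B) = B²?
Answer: 33*√122 ≈ 364.50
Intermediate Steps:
L(B) = 3 - B²
k(j, d) = √(d² + j²)
(k(11, G(-2))*L(-2))*(-33) = (√((-2/(-2))² + 11²)*(3 - 1*(-2)²))*(-33) = (√((-2*(-½))² + 121)*(3 - 1*4))*(-33) = (√(1² + 121)*(3 - 4))*(-33) = (√(1 + 121)*(-1))*(-33) = (√122*(-1))*(-33) = -√122*(-33) = 33*√122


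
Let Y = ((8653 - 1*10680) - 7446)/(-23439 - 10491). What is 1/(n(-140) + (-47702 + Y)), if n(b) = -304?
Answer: -33930/1628834107 ≈ -2.0831e-5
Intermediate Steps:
Y = 9473/33930 (Y = ((8653 - 10680) - 7446)/(-33930) = (-2027 - 7446)*(-1/33930) = -9473*(-1/33930) = 9473/33930 ≈ 0.27919)
1/(n(-140) + (-47702 + Y)) = 1/(-304 + (-47702 + 9473/33930)) = 1/(-304 - 1618519387/33930) = 1/(-1628834107/33930) = -33930/1628834107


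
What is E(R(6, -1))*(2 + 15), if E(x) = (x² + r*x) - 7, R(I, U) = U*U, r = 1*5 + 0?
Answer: -17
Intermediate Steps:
r = 5 (r = 5 + 0 = 5)
R(I, U) = U²
E(x) = -7 + x² + 5*x (E(x) = (x² + 5*x) - 7 = -7 + x² + 5*x)
E(R(6, -1))*(2 + 15) = (-7 + ((-1)²)² + 5*(-1)²)*(2 + 15) = (-7 + 1² + 5*1)*17 = (-7 + 1 + 5)*17 = -1*17 = -17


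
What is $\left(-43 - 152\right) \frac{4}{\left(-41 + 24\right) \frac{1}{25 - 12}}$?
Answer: $\frac{10140}{17} \approx 596.47$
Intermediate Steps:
$\left(-43 - 152\right) \frac{4}{\left(-41 + 24\right) \frac{1}{25 - 12}} = - 195 \frac{4}{\left(-17\right) \frac{1}{13}} = - 195 \frac{4}{- \frac{17}{13}} = - 195 \cdot 4 \left(- \frac{13}{17}\right) = \left(-195\right) \left(- \frac{52}{17}\right) = \frac{10140}{17}$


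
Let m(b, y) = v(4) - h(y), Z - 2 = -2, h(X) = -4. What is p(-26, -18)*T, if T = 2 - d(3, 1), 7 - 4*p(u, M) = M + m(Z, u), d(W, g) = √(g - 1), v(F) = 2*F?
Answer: 13/2 ≈ 6.5000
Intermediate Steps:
Z = 0 (Z = 2 - 2 = 0)
d(W, g) = √(-1 + g)
m(b, y) = 12 (m(b, y) = 2*4 - 1*(-4) = 8 + 4 = 12)
p(u, M) = -5/4 - M/4 (p(u, M) = 7/4 - (M + 12)/4 = 7/4 - (12 + M)/4 = 7/4 + (-3 - M/4) = -5/4 - M/4)
T = 2 (T = 2 - √(-1 + 1) = 2 - √0 = 2 - 1*0 = 2 + 0 = 2)
p(-26, -18)*T = (-5/4 - ¼*(-18))*2 = (-5/4 + 9/2)*2 = (13/4)*2 = 13/2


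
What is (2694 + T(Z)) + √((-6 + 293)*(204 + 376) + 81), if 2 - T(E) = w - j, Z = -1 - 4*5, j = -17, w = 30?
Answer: 2649 + √166541 ≈ 3057.1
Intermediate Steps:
Z = -21 (Z = -1 - 20 = -21)
T(E) = -45 (T(E) = 2 - (30 - 1*(-17)) = 2 - (30 + 17) = 2 - 1*47 = 2 - 47 = -45)
(2694 + T(Z)) + √((-6 + 293)*(204 + 376) + 81) = (2694 - 45) + √((-6 + 293)*(204 + 376) + 81) = 2649 + √(287*580 + 81) = 2649 + √(166460 + 81) = 2649 + √166541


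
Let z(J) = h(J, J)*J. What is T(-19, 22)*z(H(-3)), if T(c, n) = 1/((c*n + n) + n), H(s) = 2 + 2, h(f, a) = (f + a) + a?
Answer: -24/187 ≈ -0.12834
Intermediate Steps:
h(f, a) = f + 2*a (h(f, a) = (a + f) + a = f + 2*a)
H(s) = 4
T(c, n) = 1/(2*n + c*n) (T(c, n) = 1/((n + c*n) + n) = 1/(2*n + c*n))
z(J) = 3*J² (z(J) = (J + 2*J)*J = (3*J)*J = 3*J²)
T(-19, 22)*z(H(-3)) = (1/(22*(2 - 19)))*(3*4²) = ((1/22)/(-17))*(3*16) = ((1/22)*(-1/17))*48 = -1/374*48 = -24/187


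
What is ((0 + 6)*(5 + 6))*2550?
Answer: 168300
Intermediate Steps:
((0 + 6)*(5 + 6))*2550 = (6*11)*2550 = 66*2550 = 168300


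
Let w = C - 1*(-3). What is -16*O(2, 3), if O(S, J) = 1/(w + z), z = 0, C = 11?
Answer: -8/7 ≈ -1.1429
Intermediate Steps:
w = 14 (w = 11 - 1*(-3) = 11 + 3 = 14)
O(S, J) = 1/14 (O(S, J) = 1/(14 + 0) = 1/14)
-16*O(2, 3) = -16*1/14 = -8/7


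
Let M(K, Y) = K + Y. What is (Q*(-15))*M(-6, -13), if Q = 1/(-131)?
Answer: -285/131 ≈ -2.1756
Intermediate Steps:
Q = -1/131 ≈ -0.0076336
(Q*(-15))*M(-6, -13) = (-1/131*(-15))*(-6 - 13) = (15/131)*(-19) = -285/131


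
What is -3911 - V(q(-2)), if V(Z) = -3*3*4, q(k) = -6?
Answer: -3875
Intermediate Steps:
V(Z) = -36 (V(Z) = -9*4 = -36)
-3911 - V(q(-2)) = -3911 - 1*(-36) = -3911 + 36 = -3875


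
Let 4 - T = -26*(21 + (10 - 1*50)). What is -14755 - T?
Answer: -14265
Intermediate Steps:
T = -490 (T = 4 - (-26)*(21 + (10 - 1*50)) = 4 - (-26)*(21 + (10 - 50)) = 4 - (-26)*(21 - 40) = 4 - (-26)*(-19) = 4 - 1*494 = 4 - 494 = -490)
-14755 - T = -14755 - 1*(-490) = -14755 + 490 = -14265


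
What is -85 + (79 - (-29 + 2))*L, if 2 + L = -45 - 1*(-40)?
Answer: -827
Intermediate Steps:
L = -7 (L = -2 + (-45 - 1*(-40)) = -2 + (-45 + 40) = -2 - 5 = -7)
-85 + (79 - (-29 + 2))*L = -85 + (79 - (-29 + 2))*(-7) = -85 + (79 - 1*(-27))*(-7) = -85 + (79 + 27)*(-7) = -85 + 106*(-7) = -85 - 742 = -827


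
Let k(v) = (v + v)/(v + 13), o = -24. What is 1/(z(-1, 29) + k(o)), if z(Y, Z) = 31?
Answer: 11/389 ≈ 0.028278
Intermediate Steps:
k(v) = 2*v/(13 + v) (k(v) = (2*v)/(13 + v) = 2*v/(13 + v))
1/(z(-1, 29) + k(o)) = 1/(31 + 2*(-24)/(13 - 24)) = 1/(31 + 2*(-24)/(-11)) = 1/(31 + 2*(-24)*(-1/11)) = 1/(31 + 48/11) = 1/(389/11) = 11/389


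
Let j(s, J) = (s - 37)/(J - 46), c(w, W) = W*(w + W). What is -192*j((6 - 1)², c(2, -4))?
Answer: -1152/19 ≈ -60.632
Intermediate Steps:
c(w, W) = W*(W + w)
j(s, J) = (-37 + s)/(-46 + J)
-192*j((6 - 1)², c(2, -4)) = -192*(-37 + (6 - 1)²)/(-46 - 4*(-4 + 2)) = -192*(-37 + 5²)/(-46 - 4*(-2)) = -192*(-37 + 25)/(-46 + 8) = -192*(-12)/(-38) = -(-96)*(-12)/19 = -192*6/19 = -1152/19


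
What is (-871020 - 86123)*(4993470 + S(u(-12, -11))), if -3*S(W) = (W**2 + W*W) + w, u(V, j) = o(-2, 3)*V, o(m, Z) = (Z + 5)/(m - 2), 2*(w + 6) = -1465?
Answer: -28675997579999/6 ≈ -4.7793e+12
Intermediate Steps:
w = -1477/2 (w = -6 + (1/2)*(-1465) = -6 - 1465/2 = -1477/2 ≈ -738.50)
o(m, Z) = (5 + Z)/(-2 + m)
u(V, j) = -2*V (u(V, j) = ((5 + 3)/(-2 - 2))*V = (8/(-4))*V = (-1/4*8)*V = -2*V)
S(W) = 1477/6 - 2*W**2/3 (S(W) = -((W**2 + W*W) - 1477/2)/3 = -((W**2 + W**2) - 1477/2)/3 = -(2*W**2 - 1477/2)/3 = -(-1477/2 + 2*W**2)/3 = 1477/6 - 2*W**2/3)
(-871020 - 86123)*(4993470 + S(u(-12, -11))) = (-871020 - 86123)*(4993470 + (1477/6 - 2*(-2*(-12))**2/3)) = -957143*(4993470 + (1477/6 - 2/3*24**2)) = -957143*(4993470 + (1477/6 - 2/3*576)) = -957143*(4993470 + (1477/6 - 384)) = -957143*(4993470 - 827/6) = -957143*29959993/6 = -28675997579999/6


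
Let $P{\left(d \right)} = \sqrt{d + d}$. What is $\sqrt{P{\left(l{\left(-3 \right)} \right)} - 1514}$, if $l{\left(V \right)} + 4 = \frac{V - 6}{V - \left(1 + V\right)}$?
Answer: $\sqrt{-1514 + \sqrt{10}} \approx 38.87 i$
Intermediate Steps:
$l{\left(V \right)} = 2 - V$ ($l{\left(V \right)} = -4 + \frac{V - 6}{V - \left(1 + V\right)} = -4 + \frac{-6 + V}{-1} = -4 + \left(-6 + V\right) \left(-1\right) = -4 - \left(-6 + V\right) = 2 - V$)
$P{\left(d \right)} = \sqrt{2} \sqrt{d}$ ($P{\left(d \right)} = \sqrt{2 d} = \sqrt{2} \sqrt{d}$)
$\sqrt{P{\left(l{\left(-3 \right)} \right)} - 1514} = \sqrt{\sqrt{2} \sqrt{2 - -3} - 1514} = \sqrt{\sqrt{2} \sqrt{2 + 3} - 1514} = \sqrt{\sqrt{2} \sqrt{5} - 1514} = \sqrt{\sqrt{10} - 1514} = \sqrt{-1514 + \sqrt{10}}$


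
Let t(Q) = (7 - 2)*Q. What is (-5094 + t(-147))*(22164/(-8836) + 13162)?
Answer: -169445048793/2209 ≈ -7.6707e+7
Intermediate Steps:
t(Q) = 5*Q
(-5094 + t(-147))*(22164/(-8836) + 13162) = (-5094 + 5*(-147))*(22164/(-8836) + 13162) = (-5094 - 735)*(22164*(-1/8836) + 13162) = -5829*(-5541/2209 + 13162) = -5829*29069317/2209 = -169445048793/2209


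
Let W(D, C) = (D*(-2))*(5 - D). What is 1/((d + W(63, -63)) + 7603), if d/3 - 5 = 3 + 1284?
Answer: 1/18787 ≈ 5.3228e-5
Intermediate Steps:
W(D, C) = -2*D*(5 - D) (W(D, C) = (-2*D)*(5 - D) = -2*D*(5 - D))
d = 3876 (d = 15 + 3*(3 + 1284) = 15 + 3*1287 = 15 + 3861 = 3876)
1/((d + W(63, -63)) + 7603) = 1/((3876 + 2*63*(-5 + 63)) + 7603) = 1/((3876 + 2*63*58) + 7603) = 1/((3876 + 7308) + 7603) = 1/(11184 + 7603) = 1/18787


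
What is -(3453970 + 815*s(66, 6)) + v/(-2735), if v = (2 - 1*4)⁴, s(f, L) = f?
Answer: -9593723616/2735 ≈ -3.5078e+6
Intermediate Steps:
v = 16 (v = (2 - 4)⁴ = (-2)⁴ = 16)
-(3453970 + 815*s(66, 6)) + v/(-2735) = -815/(1/(4238 + 66)) + 16/(-2735) = -815/(1/4304) + 16*(-1/2735) = -815/1/4304 - 16/2735 = -815*4304 - 16/2735 = -3507760 - 16/2735 = -9593723616/2735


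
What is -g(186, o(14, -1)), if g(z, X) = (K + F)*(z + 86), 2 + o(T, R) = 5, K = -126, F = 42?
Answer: 22848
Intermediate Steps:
o(T, R) = 3 (o(T, R) = -2 + 5 = 3)
g(z, X) = -7224 - 84*z (g(z, X) = (-126 + 42)*(z + 86) = -84*(86 + z) = -7224 - 84*z)
-g(186, o(14, -1)) = -(-7224 - 84*186) = -(-7224 - 15624) = -1*(-22848) = 22848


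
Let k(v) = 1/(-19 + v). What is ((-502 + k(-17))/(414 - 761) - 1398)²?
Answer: 304353948822049/156050064 ≈ 1.9504e+6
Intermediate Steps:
((-502 + k(-17))/(414 - 761) - 1398)² = ((-502 + 1/(-19 - 17))/(414 - 761) - 1398)² = ((-502 + 1/(-36))/(-347) - 1398)² = ((-502 - 1/36)*(-1/347) - 1398)² = (-18073/36*(-1/347) - 1398)² = (18073/12492 - 1398)² = (-17445743/12492)² = 304353948822049/156050064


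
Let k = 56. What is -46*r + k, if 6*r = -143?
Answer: 3457/3 ≈ 1152.3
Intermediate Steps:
r = -143/6 (r = (⅙)*(-143) = -143/6 ≈ -23.833)
-46*r + k = -46*(-143/6) + 56 = 3289/3 + 56 = 3457/3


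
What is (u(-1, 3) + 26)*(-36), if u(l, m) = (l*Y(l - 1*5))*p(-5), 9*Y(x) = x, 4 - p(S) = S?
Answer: -1152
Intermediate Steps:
p(S) = 4 - S
Y(x) = x/9
u(l, m) = 9*l*(-5/9 + l/9) (u(l, m) = (l*((l - 1*5)/9))*(4 - 1*(-5)) = (l*((l - 5)/9))*(4 + 5) = (l*((-5 + l)/9))*9 = (l*(-5/9 + l/9))*9 = 9*l*(-5/9 + l/9))
(u(-1, 3) + 26)*(-36) = (-(-5 - 1) + 26)*(-36) = (-1*(-6) + 26)*(-36) = (6 + 26)*(-36) = 32*(-36) = -1152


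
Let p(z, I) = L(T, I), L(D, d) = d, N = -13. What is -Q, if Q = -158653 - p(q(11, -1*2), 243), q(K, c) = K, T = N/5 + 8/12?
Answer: 158896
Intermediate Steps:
T = -29/15 (T = -13/5 + 8/12 = -13*⅕ + 8*(1/12) = -13/5 + ⅔ = -29/15 ≈ -1.9333)
p(z, I) = I
Q = -158896 (Q = -158653 - 1*243 = -158653 - 243 = -158896)
-Q = -1*(-158896) = 158896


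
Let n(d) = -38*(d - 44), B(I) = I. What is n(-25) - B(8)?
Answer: 2614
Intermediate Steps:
n(d) = 1672 - 38*d (n(d) = -38*(-44 + d) = 1672 - 38*d)
n(-25) - B(8) = (1672 - 38*(-25)) - 1*8 = (1672 + 950) - 8 = 2622 - 8 = 2614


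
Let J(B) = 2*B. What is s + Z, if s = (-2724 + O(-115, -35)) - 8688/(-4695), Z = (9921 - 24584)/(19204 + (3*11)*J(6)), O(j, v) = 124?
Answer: -15943717199/6134800 ≈ -2598.9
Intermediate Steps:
Z = -14663/19600 (Z = (9921 - 24584)/(19204 + (3*11)*(2*6)) = -14663/(19204 + 33*12) = -14663/(19204 + 396) = -14663/19600 ≈ -0.74811)
s = -4066104/1565 (s = (-2724 + 124) - 8688/(-4695) = -2600 - 8688*(-1/4695) = -2600 + 2896/1565 = -4066104/1565 ≈ -2598.1)
s + Z = -4066104/1565 - 14663/19600 = -15943717199/6134800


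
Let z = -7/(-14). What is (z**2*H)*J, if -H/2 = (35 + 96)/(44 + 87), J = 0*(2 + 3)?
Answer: 0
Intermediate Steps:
z = 1/2 (z = -7*(-1/14) = 1/2 ≈ 0.50000)
J = 0 (J = 0*5 = 0)
H = -2 (H = -2*(35 + 96)/(44 + 87) = -262/131 = -2*1 = -2)
(z**2*H)*J = ((1/2)**2*(-2))*0 = ((1/4)*(-2))*0 = -1/2*0 = 0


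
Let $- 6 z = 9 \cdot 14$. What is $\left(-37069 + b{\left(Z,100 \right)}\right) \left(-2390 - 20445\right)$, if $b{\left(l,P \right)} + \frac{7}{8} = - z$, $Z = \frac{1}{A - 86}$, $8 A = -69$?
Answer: $\frac{6768088485}{8} \approx 8.4601 \cdot 10^{8}$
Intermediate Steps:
$A = - \frac{69}{8}$ ($A = \frac{1}{8} \left(-69\right) = - \frac{69}{8} \approx -8.625$)
$z = -21$ ($z = - \frac{9 \cdot 14}{6} = \left(- \frac{1}{6}\right) 126 = -21$)
$Z = - \frac{8}{757}$ ($Z = \frac{1}{- \frac{69}{8} - 86} = \frac{1}{- \frac{757}{8}} = - \frac{8}{757} \approx -0.010568$)
$b{\left(l,P \right)} = \frac{161}{8}$ ($b{\left(l,P \right)} = - \frac{7}{8} - -21 = - \frac{7}{8} + 21 = \frac{161}{8}$)
$\left(-37069 + b{\left(Z,100 \right)}\right) \left(-2390 - 20445\right) = \left(-37069 + \frac{161}{8}\right) \left(-2390 - 20445\right) = - \frac{296391 \left(-2390 - 20445\right)}{8} = \left(- \frac{296391}{8}\right) \left(-22835\right) = \frac{6768088485}{8}$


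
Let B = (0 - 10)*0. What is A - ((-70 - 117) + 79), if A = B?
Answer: 108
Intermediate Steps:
B = 0 (B = -10*0 = 0)
A = 0
A - ((-70 - 117) + 79) = 0 - ((-70 - 117) + 79) = 0 - (-187 + 79) = 0 - 1*(-108) = 0 + 108 = 108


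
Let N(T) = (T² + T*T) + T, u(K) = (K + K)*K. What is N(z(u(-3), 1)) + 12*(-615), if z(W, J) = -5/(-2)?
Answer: -7365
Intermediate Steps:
u(K) = 2*K² (u(K) = (2*K)*K = 2*K²)
z(W, J) = 5/2 (z(W, J) = -5*(-½) = 5/2)
N(T) = T + 2*T² (N(T) = (T² + T²) + T = 2*T² + T = T + 2*T²)
N(z(u(-3), 1)) + 12*(-615) = 5*(1 + 2*(5/2))/2 + 12*(-615) = 5*(1 + 5)/2 - 7380 = (5/2)*6 - 7380 = 15 - 7380 = -7365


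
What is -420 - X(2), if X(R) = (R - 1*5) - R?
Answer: -415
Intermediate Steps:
X(R) = -5 (X(R) = (R - 5) - R = (-5 + R) - R = -5)
-420 - X(2) = -420 - 1*(-5) = -420 + 5 = -415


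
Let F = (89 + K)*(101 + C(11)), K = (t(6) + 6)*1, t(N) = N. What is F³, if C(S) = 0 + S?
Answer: 1447498723328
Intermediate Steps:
C(S) = S
K = 12 (K = (6 + 6)*1 = 12*1 = 12)
F = 11312 (F = (89 + 12)*(101 + 11) = 101*112 = 11312)
F³ = 11312³ = 1447498723328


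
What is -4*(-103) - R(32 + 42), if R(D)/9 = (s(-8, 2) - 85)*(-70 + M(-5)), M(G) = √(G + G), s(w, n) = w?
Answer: -58178 + 837*I*√10 ≈ -58178.0 + 2646.8*I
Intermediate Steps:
M(G) = √2*√G (M(G) = √(2*G) = √2*√G)
R(D) = 58590 - 837*I*√10 (R(D) = 9*((-8 - 85)*(-70 + √2*√(-5))) = 9*(-93*(-70 + √2*(I*√5))) = 9*(-93*(-70 + I*√10)) = 9*(6510 - 93*I*√10) = 58590 - 837*I*√10)
-4*(-103) - R(32 + 42) = -4*(-103) - (58590 - 837*I*√10) = 412 + (-58590 + 837*I*√10) = -58178 + 837*I*√10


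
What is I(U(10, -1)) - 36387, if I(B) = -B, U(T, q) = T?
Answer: -36397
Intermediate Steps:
I(U(10, -1)) - 36387 = -1*10 - 36387 = -10 - 36387 = -36397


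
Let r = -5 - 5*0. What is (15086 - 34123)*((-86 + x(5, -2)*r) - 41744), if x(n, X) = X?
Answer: 796127340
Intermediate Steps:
r = -5 (r = -5 + 0 = -5)
(15086 - 34123)*((-86 + x(5, -2)*r) - 41744) = (15086 - 34123)*((-86 - 2*(-5)) - 41744) = -19037*((-86 + 10) - 41744) = -19037*(-76 - 41744) = -19037*(-41820) = 796127340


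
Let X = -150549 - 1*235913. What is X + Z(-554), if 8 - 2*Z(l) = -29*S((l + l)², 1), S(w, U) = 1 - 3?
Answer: -386487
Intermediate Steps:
X = -386462 (X = -150549 - 235913 = -386462)
S(w, U) = -2
Z(l) = -25 (Z(l) = 4 - (-29)*(-2)/2 = 4 - ½*58 = 4 - 29 = -25)
X + Z(-554) = -386462 - 25 = -386487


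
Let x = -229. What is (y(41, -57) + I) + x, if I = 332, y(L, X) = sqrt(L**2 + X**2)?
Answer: 103 + sqrt(4930) ≈ 173.21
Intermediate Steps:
(y(41, -57) + I) + x = (sqrt(41**2 + (-57)**2) + 332) - 229 = (sqrt(1681 + 3249) + 332) - 229 = (sqrt(4930) + 332) - 229 = (332 + sqrt(4930)) - 229 = 103 + sqrt(4930)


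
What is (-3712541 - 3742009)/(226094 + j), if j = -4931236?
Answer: 3727275/2352571 ≈ 1.5843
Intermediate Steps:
(-3712541 - 3742009)/(226094 + j) = (-3712541 - 3742009)/(226094 - 4931236) = -7454550/(-4705142) = -7454550*(-1/4705142) = 3727275/2352571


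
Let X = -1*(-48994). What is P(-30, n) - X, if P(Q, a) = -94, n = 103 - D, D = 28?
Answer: -49088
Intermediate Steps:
X = 48994
n = 75 (n = 103 - 1*28 = 103 - 28 = 75)
P(-30, n) - X = -94 - 1*48994 = -94 - 48994 = -49088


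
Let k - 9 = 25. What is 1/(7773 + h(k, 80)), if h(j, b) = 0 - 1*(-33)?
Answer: 1/7806 ≈ 0.00012811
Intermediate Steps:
k = 34 (k = 9 + 25 = 34)
h(j, b) = 33 (h(j, b) = 0 + 33 = 33)
1/(7773 + h(k, 80)) = 1/(7773 + 33) = 1/7806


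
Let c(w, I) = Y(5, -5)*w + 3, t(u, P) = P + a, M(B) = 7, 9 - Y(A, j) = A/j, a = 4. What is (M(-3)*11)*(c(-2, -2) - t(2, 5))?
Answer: -2002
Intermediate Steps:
Y(A, j) = 9 - A/j
t(u, P) = 4 + P (t(u, P) = P + 4 = 4 + P)
c(w, I) = 3 + 10*w (c(w, I) = (9 - 1*5/(-5))*w + 3 = (9 - 1*5*(-1/5))*w + 3 = (9 + 1)*w + 3 = 10*w + 3 = 3 + 10*w)
(M(-3)*11)*(c(-2, -2) - t(2, 5)) = (7*11)*((3 + 10*(-2)) - (4 + 5)) = 77*((3 - 20) - 1*9) = 77*(-17 - 9) = 77*(-26) = -2002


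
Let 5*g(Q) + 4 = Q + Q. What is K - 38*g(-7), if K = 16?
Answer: 764/5 ≈ 152.80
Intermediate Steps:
g(Q) = -4/5 + 2*Q/5 (g(Q) = -4/5 + (Q + Q)/5 = -4/5 + (2*Q)/5 = -4/5 + 2*Q/5)
K - 38*g(-7) = 16 - 38*(-4/5 + (2/5)*(-7)) = 16 - 38*(-4/5 - 14/5) = 16 - 38*(-18/5) = 16 + 684/5 = 764/5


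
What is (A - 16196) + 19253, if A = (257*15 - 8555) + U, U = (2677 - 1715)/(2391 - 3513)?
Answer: -922204/561 ≈ -1643.9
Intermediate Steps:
U = -481/561 (U = 962/(-1122) = 962*(-1/1122) = -481/561 ≈ -0.85740)
A = -2637181/561 (A = (257*15 - 8555) - 481/561 = (3855 - 8555) - 481/561 = -4700 - 481/561 = -2637181/561 ≈ -4700.9)
(A - 16196) + 19253 = (-2637181/561 - 16196) + 19253 = -11723137/561 + 19253 = -922204/561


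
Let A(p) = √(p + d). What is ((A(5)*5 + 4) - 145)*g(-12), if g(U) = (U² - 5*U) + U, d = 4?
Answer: -24192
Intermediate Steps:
A(p) = √(4 + p) (A(p) = √(p + 4) = √(4 + p))
g(U) = U² - 4*U
((A(5)*5 + 4) - 145)*g(-12) = ((√(4 + 5)*5 + 4) - 145)*(-12*(-4 - 12)) = ((√9*5 + 4) - 145)*(-12*(-16)) = ((3*5 + 4) - 145)*192 = ((15 + 4) - 145)*192 = (19 - 145)*192 = -126*192 = -24192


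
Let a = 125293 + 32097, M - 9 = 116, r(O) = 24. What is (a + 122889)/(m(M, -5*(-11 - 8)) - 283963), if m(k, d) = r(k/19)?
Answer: -280279/283939 ≈ -0.98711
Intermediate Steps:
M = 125 (M = 9 + 116 = 125)
m(k, d) = 24
a = 157390
(a + 122889)/(m(M, -5*(-11 - 8)) - 283963) = (157390 + 122889)/(24 - 283963) = 280279/(-283939) = 280279*(-1/283939) = -280279/283939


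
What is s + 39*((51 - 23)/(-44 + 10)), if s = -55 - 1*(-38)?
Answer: -835/17 ≈ -49.118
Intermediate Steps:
s = -17 (s = -55 + 38 = -17)
s + 39*((51 - 23)/(-44 + 10)) = -17 + 39*((51 - 23)/(-44 + 10)) = -17 + 39*(28/(-34)) = -17 + 39*(28*(-1/34)) = -17 + 39*(-14/17) = -17 - 546/17 = -835/17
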